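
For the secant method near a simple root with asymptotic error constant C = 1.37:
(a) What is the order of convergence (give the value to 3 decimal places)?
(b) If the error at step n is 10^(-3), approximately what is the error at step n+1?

(a) Secant method has superlinear convergence with order φ = (1+√5)/2 ≈ 1.618.
    This means |e_{n+1}| ≈ C|e_n|^1.618.

(b) With |e_n| = 10^(-3) and C = 1.37:
    |e_{n+1}| ≈ 1.37 × (10^(-3))^1.618 = 1.37 × 10^(-4.85)

(a) ≈ 1.618 (golden ratio); (b) |e_{n+1}| ≈ 1.917e-05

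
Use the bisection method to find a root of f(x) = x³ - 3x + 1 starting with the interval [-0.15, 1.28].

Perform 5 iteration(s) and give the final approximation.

f(x) = x³ - 3x + 1
Initial interval: [-0.15, 1.28]

Iteration 1:
  c_1 = (-0.150000 + 1.280000)/2 = 0.565000
  f(c_1) = f(0.565000) = -0.514638
  f(a) × f(c) < 0, new interval: [-0.150000, 0.565000]
Iteration 2:
  c_2 = (-0.150000 + 0.565000)/2 = 0.207500
  f(c_2) = f(0.207500) = 0.386434
  f(a) × f(c) ≥ 0, new interval: [0.207500, 0.565000]
Iteration 3:
  c_3 = (0.207500 + 0.565000)/2 = 0.386250
  f(c_3) = f(0.386250) = -0.101126
  f(a) × f(c) < 0, new interval: [0.207500, 0.386250]
Iteration 4:
  c_4 = (0.207500 + 0.386250)/2 = 0.296875
  f(c_4) = f(0.296875) = 0.135540
  f(a) × f(c) ≥ 0, new interval: [0.296875, 0.386250]
Iteration 5:
  c_5 = (0.296875 + 0.386250)/2 = 0.341562
  f(c_5) = f(0.341562) = 0.015161
  f(a) × f(c) ≥ 0, new interval: [0.341562, 0.386250]

After 5 iteration(s), the approximation is c_5 = 0.341562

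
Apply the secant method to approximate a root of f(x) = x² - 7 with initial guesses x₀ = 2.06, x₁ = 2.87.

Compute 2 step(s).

f(x) = x² - 7
x₀ = 2.06, x₁ = 2.87

Secant formula: x_{n+1} = x_n - f(x_n)(x_n - x_{n-1})/(f(x_n) - f(x_{n-1}))

Iteration 1:
  f(2.060000) = -2.756400
  f(2.870000) = 1.236900
  x_2 = 2.870000 - 1.236900×(2.870000 - 2.060000)/(1.236900 - (-2.756400))
       = 2.619108
Iteration 2:
  f(2.870000) = 1.236900
  f(2.619108) = -0.140276
  x_3 = 2.619108 - (-0.140276)×(2.619108 - 2.870000)/(-0.140276 - 1.236900)
       = 2.644663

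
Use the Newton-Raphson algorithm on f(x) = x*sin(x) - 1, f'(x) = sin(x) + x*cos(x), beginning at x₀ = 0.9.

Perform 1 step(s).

f(x) = x*sin(x) - 1
f'(x) = sin(x) + x*cos(x)
x₀ = 0.9

Newton-Raphson formula: x_{n+1} = x_n - f(x_n)/f'(x_n)

Iteration 1:
  f(0.900000) = -0.295006
  f'(0.900000) = 1.342776
  x_1 = 0.900000 - (-0.295006)/1.342776 = 1.119698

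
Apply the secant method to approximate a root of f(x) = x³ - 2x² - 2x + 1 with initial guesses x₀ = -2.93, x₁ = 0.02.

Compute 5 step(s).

f(x) = x³ - 2x² - 2x + 1
x₀ = -2.93, x₁ = 0.02

Secant formula: x_{n+1} = x_n - f(x_n)(x_n - x_{n-1})/(f(x_n) - f(x_{n-1}))

Iteration 1:
  f(-2.930000) = -35.463557
  f(0.020000) = 0.959208
  x_2 = 0.020000 - 0.959208×(0.020000 - (-2.930000))/(0.959208 - (-35.463557))
       = -0.057689
Iteration 2:
  f(0.020000) = 0.959208
  f(-0.057689) = 1.108531
  x_3 = -0.057689 - 1.108531×(-0.057689 - 0.020000)/(1.108531 - 0.959208)
       = 0.519055
Iteration 3:
  f(-0.057689) = 1.108531
  f(0.519055) = -0.437105
  x_4 = 0.519055 - (-0.437105)×(0.519055 - (-0.057689))/(-0.437105 - 1.108531)
       = 0.355952
Iteration 4:
  f(0.519055) = -0.437105
  f(0.355952) = 0.079791
  x_5 = 0.355952 - 0.079791×(0.355952 - 0.519055)/(0.079791 - (-0.437105))
       = 0.381130
Iteration 5:
  f(0.355952) = 0.079791
  f(0.381130) = 0.002583
  x_6 = 0.381130 - 0.002583×(0.381130 - 0.355952)/(0.002583 - 0.079791)
       = 0.381972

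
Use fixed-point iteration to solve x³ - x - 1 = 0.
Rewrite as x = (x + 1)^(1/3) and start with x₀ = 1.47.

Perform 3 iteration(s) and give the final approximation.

Equation: x³ - x - 1 = 0
Fixed-point form: x = (x + 1)^(1/3)
x₀ = 1.47

x_1 = g(1.470000) = 1.351758
x_2 = g(1.351758) = 1.329834
x_3 = g(1.329834) = 1.325689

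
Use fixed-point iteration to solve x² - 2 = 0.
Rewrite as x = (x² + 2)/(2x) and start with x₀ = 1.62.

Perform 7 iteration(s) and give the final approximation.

Equation: x² - 2 = 0
Fixed-point form: x = (x² + 2)/(2x)
x₀ = 1.62

x_1 = g(1.620000) = 1.427284
x_2 = g(1.427284) = 1.414273
x_3 = g(1.414273) = 1.414214
x_4 = g(1.414214) = 1.414214
x_5 = g(1.414214) = 1.414214
x_6 = g(1.414214) = 1.414214
x_7 = g(1.414214) = 1.414214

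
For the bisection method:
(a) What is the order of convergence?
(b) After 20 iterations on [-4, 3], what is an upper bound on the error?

(a) Bisection has linear (order 1) convergence; the error is halved each step.

(b) Error bound = (b-a)/2^n = (3 - (-4))/2^{20}
    = 7/2^{20}

(a) 1 (linear); (b) error ≤ 6.68e-06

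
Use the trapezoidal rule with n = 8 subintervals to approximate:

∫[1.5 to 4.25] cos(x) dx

f(x) = cos(x)
a = 1.5, b = 4.25, n = 8
h = (b - a)/n = 0.343750

Trapezoidal rule: (h/2)[f(x₀) + 2f(x₁) + 2f(x₂) + ... + f(xₙ)]

x_0 = 1.5000, f(x_0) = 0.070737, coefficient = 1
x_1 = 1.8438, f(x_1) = -0.269577, coefficient = 2
x_2 = 2.1875, f(x_2) = -0.578349, coefficient = 2
x_3 = 2.5312, f(x_3) = -0.819452, coefficient = 2
x_4 = 2.8750, f(x_4) = -0.964674, coefficient = 2
x_5 = 3.2188, f(x_5) = -0.997025, coefficient = 2
x_6 = 3.5625, f(x_6) = -0.912719, coefficient = 2
x_7 = 3.9062, f(x_7) = -0.721620, coefficient = 2
x_8 = 4.2500, f(x_8) = -0.446087, coefficient = 1

I ≈ (0.343750/2) × -10.902180 = -1.873812
Exact value: -1.892484
Error: 0.018672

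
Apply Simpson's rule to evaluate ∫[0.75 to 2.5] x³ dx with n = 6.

f(x) = x³
a = 0.75, b = 2.5, n = 6
h = (b - a)/n = 0.291667

Simpson's rule: (h/3)[f(x₀) + 4f(x₁) + 2f(x₂) + ... + f(xₙ)]

x_0 = 0.7500, f(x_0) = 0.421875, coefficient = 1
x_1 = 1.0417, f(x_1) = 1.130281, coefficient = 4
x_2 = 1.3333, f(x_2) = 2.370370, coefficient = 2
x_3 = 1.6250, f(x_3) = 4.291016, coefficient = 4
x_4 = 1.9167, f(x_4) = 7.041088, coefficient = 2
x_5 = 2.2083, f(x_5) = 10.769459, coefficient = 4
x_6 = 2.5000, f(x_6) = 15.625000, coefficient = 1

I ≈ (0.291667/3) × 99.632813 = 9.686523
Exact value: 9.686523
Error: 0.000000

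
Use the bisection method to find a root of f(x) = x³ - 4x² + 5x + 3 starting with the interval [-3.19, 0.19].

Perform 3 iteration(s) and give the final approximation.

f(x) = x³ - 4x² + 5x + 3
Initial interval: [-3.19, 0.19]

Iteration 1:
  c_1 = (-3.190000 + 0.190000)/2 = -1.500000
  f(c_1) = f(-1.500000) = -16.875000
  f(a) × f(c) ≥ 0, new interval: [-1.500000, 0.190000]
Iteration 2:
  c_2 = (-1.500000 + 0.190000)/2 = -0.655000
  f(c_2) = f(-0.655000) = -2.272111
  f(a) × f(c) ≥ 0, new interval: [-0.655000, 0.190000]
Iteration 3:
  c_3 = (-0.655000 + 0.190000)/2 = -0.232500
  f(c_3) = f(-0.232500) = 1.608707
  f(a) × f(c) < 0, new interval: [-0.655000, -0.232500]

After 3 iteration(s), the approximation is c_3 = -0.232500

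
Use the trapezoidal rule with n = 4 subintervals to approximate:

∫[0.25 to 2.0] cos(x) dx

f(x) = cos(x)
a = 0.25, b = 2.0, n = 4
h = (b - a)/n = 0.437500

Trapezoidal rule: (h/2)[f(x₀) + 2f(x₁) + 2f(x₂) + ... + f(xₙ)]

x_0 = 0.2500, f(x_0) = 0.968912, coefficient = 1
x_1 = 0.6875, f(x_1) = 0.772835, coefficient = 2
x_2 = 1.1250, f(x_2) = 0.431177, coefficient = 2
x_3 = 1.5625, f(x_3) = 0.008296, coefficient = 2
x_4 = 2.0000, f(x_4) = -0.416147, coefficient = 1

I ≈ (0.437500/2) × 2.977381 = 0.651302
Exact value: 0.661893
Error: 0.010591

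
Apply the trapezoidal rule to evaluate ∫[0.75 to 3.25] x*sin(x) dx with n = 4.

f(x) = x*sin(x)
a = 0.75, b = 3.25, n = 4
h = (b - a)/n = 0.625000

Trapezoidal rule: (h/2)[f(x₀) + 2f(x₁) + 2f(x₂) + ... + f(xₙ)]

x_0 = 0.7500, f(x_0) = 0.511229, coefficient = 1
x_1 = 1.3750, f(x_1) = 1.348728, coefficient = 2
x_2 = 2.0000, f(x_2) = 1.818595, coefficient = 2
x_3 = 2.6250, f(x_3) = 1.296541, coefficient = 2
x_4 = 3.2500, f(x_4) = -0.351634, coefficient = 1

I ≈ (0.625000/2) × 9.087322 = 2.839788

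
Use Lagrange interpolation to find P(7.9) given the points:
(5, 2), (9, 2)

Lagrange interpolation formula:
P(x) = Σ yᵢ × Lᵢ(x)
where Lᵢ(x) = Π_{j≠i} (x - xⱼ)/(xᵢ - xⱼ)

L_0(7.9) = (7.9 - 9)/(5 - 9) = 0.275000
L_1(7.9) = (7.9 - 5)/(9 - 5) = 0.725000

P(7.9) = 2×L_0(7.9) + 2×L_1(7.9)
P(7.9) = 2.000000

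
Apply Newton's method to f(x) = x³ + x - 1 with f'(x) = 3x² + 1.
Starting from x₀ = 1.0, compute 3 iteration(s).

f(x) = x³ + x - 1
f'(x) = 3x² + 1
x₀ = 1.0

Newton-Raphson formula: x_{n+1} = x_n - f(x_n)/f'(x_n)

Iteration 1:
  f(1.000000) = 1.000000
  f'(1.000000) = 4.000000
  x_1 = 1.000000 - 1.000000/4.000000 = 0.750000
Iteration 2:
  f(0.750000) = 0.171875
  f'(0.750000) = 2.687500
  x_2 = 0.750000 - 0.171875/2.687500 = 0.686047
Iteration 3:
  f(0.686047) = 0.008941
  f'(0.686047) = 2.411979
  x_3 = 0.686047 - 0.008941/2.411979 = 0.682340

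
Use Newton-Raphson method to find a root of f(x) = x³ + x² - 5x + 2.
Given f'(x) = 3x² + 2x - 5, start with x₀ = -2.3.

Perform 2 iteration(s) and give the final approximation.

f(x) = x³ + x² - 5x + 2
f'(x) = 3x² + 2x - 5
x₀ = -2.3

Newton-Raphson formula: x_{n+1} = x_n - f(x_n)/f'(x_n)

Iteration 1:
  f(-2.300000) = 6.623000
  f'(-2.300000) = 6.270000
  x_1 = -2.300000 - 6.623000/6.270000 = -3.356300
Iteration 2:
  f(-3.356300) = -7.761626
  f'(-3.356300) = 22.081646
  x_2 = -3.356300 - (-7.761626)/22.081646 = -3.004803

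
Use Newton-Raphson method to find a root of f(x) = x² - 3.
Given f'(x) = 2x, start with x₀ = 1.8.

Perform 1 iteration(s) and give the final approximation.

f(x) = x² - 3
f'(x) = 2x
x₀ = 1.8

Newton-Raphson formula: x_{n+1} = x_n - f(x_n)/f'(x_n)

Iteration 1:
  f(1.800000) = 0.240000
  f'(1.800000) = 3.600000
  x_1 = 1.800000 - 0.240000/3.600000 = 1.733333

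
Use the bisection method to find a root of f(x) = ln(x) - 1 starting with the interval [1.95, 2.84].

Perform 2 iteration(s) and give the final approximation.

f(x) = ln(x) - 1
Initial interval: [1.95, 2.84]

Iteration 1:
  c_1 = (1.950000 + 2.840000)/2 = 2.395000
  f(c_1) = f(2.395000) = -0.126617
  f(a) × f(c) ≥ 0, new interval: [2.395000, 2.840000]
Iteration 2:
  c_2 = (2.395000 + 2.840000)/2 = 2.617500
  f(c_2) = f(2.617500) = -0.037780
  f(a) × f(c) ≥ 0, new interval: [2.617500, 2.840000]

After 2 iteration(s), the approximation is c_2 = 2.617500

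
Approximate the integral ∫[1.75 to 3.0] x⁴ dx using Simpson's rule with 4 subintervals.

f(x) = x⁴
a = 1.75, b = 3.0, n = 4
h = (b - a)/n = 0.312500

Simpson's rule: (h/3)[f(x₀) + 4f(x₁) + 2f(x₂) + ... + f(xₙ)]

x_0 = 1.7500, f(x_0) = 9.378906, coefficient = 1
x_1 = 2.0625, f(x_1) = 18.095718, coefficient = 4
x_2 = 2.3750, f(x_2) = 31.816650, coefficient = 2
x_3 = 2.6875, f(x_3) = 52.166763, coefficient = 4
x_4 = 3.0000, f(x_4) = 81.000000, coefficient = 1

I ≈ (0.312500/3) × 435.062134 = 45.318972
Exact value: 45.317383
Error: 0.001589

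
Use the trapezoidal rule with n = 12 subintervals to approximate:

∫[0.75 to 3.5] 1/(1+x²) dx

f(x) = 1/(1+x²)
a = 0.75, b = 3.5, n = 12
h = (b - a)/n = 0.229167

Trapezoidal rule: (h/2)[f(x₀) + 2f(x₁) + 2f(x₂) + ... + f(xₙ)]

x_0 = 0.7500, f(x_0) = 0.640000, coefficient = 1
x_1 = 0.9792, f(x_1) = 0.510525, coefficient = 2
x_2 = 1.2083, f(x_2) = 0.406493, coefficient = 2
x_3 = 1.4375, f(x_3) = 0.326115, coefficient = 2
x_4 = 1.6667, f(x_4) = 0.264706, coefficient = 2
x_5 = 1.8958, f(x_5) = 0.217667, coefficient = 2
x_6 = 2.1250, f(x_6) = 0.181303, coefficient = 2
x_7 = 2.3542, f(x_7) = 0.152856, coefficient = 2
x_8 = 2.5833, f(x_8) = 0.130317, coefficient = 2
x_9 = 2.8125, f(x_9) = 0.112231, coefficient = 2
x_10 = 3.0417, f(x_10) = 0.097544, coefficient = 2
x_11 = 3.2708, f(x_11) = 0.085482, coefficient = 2
x_12 = 3.5000, f(x_12) = 0.075472, coefficient = 1

I ≈ (0.229167/2) × 5.685949 = 0.651515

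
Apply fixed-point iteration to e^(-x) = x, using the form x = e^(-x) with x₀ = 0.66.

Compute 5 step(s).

Equation: e^(-x) = x
Fixed-point form: x = e^(-x)
x₀ = 0.66

x_1 = g(0.660000) = 0.516851
x_2 = g(0.516851) = 0.596395
x_3 = g(0.596395) = 0.550793
x_4 = g(0.550793) = 0.576492
x_5 = g(0.576492) = 0.561866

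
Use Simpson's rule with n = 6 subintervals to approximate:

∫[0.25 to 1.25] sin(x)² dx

f(x) = sin(x)²
a = 0.25, b = 1.25, n = 6
h = (b - a)/n = 0.166667

Simpson's rule: (h/3)[f(x₀) + 4f(x₁) + 2f(x₂) + ... + f(xₙ)]

x_0 = 0.2500, f(x_0) = 0.061209, coefficient = 1
x_1 = 0.4167, f(x_1) = 0.163794, coefficient = 4
x_2 = 0.5833, f(x_2) = 0.303391, coefficient = 2
x_3 = 0.7500, f(x_3) = 0.464631, coefficient = 4
x_4 = 0.9167, f(x_4) = 0.629766, coefficient = 2
x_5 = 1.0833, f(x_5) = 0.780615, coefficient = 4
x_6 = 1.2500, f(x_6) = 0.900572, coefficient = 1

I ≈ (0.166667/3) × 8.464253 = 0.470236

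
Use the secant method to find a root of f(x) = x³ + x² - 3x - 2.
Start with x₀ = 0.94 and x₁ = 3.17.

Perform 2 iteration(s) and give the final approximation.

f(x) = x³ + x² - 3x - 2
x₀ = 0.94, x₁ = 3.17

Secant formula: x_{n+1} = x_n - f(x_n)(x_n - x_{n-1})/(f(x_n) - f(x_{n-1}))

Iteration 1:
  f(0.940000) = -3.105816
  f(3.170000) = 30.393913
  x_2 = 3.170000 - 30.393913×(3.170000 - 0.940000)/(30.393913 - (-3.105816))
       = 1.146747
Iteration 2:
  f(3.170000) = 30.393913
  f(1.146747) = -2.617207
  x_3 = 1.146747 - (-2.617207)×(1.146747 - 3.170000)/(-2.617207 - 30.393913)
       = 1.307156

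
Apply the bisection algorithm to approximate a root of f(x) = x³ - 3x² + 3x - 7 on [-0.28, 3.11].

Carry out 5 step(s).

f(x) = x³ - 3x² + 3x - 7
Initial interval: [-0.28, 3.11]

Iteration 1:
  c_1 = (-0.280000 + 3.110000)/2 = 1.415000
  f(c_1) = f(1.415000) = -5.928527
  f(a) × f(c) ≥ 0, new interval: [1.415000, 3.110000]
Iteration 2:
  c_2 = (1.415000 + 3.110000)/2 = 2.262500
  f(c_2) = f(2.262500) = -3.987693
  f(a) × f(c) ≥ 0, new interval: [2.262500, 3.110000]
Iteration 3:
  c_3 = (2.262500 + 3.110000)/2 = 2.686250
  f(c_3) = f(2.686250) = -1.205251
  f(a) × f(c) ≥ 0, new interval: [2.686250, 3.110000]
Iteration 4:
  c_4 = (2.686250 + 3.110000)/2 = 2.898125
  f(c_4) = f(2.898125) = 0.838714
  f(a) × f(c) < 0, new interval: [2.686250, 2.898125]
Iteration 5:
  c_5 = (2.686250 + 2.898125)/2 = 2.792188
  f(c_5) = f(2.792188) = -0.243608
  f(a) × f(c) ≥ 0, new interval: [2.792188, 2.898125]

After 5 iteration(s), the approximation is c_5 = 2.792188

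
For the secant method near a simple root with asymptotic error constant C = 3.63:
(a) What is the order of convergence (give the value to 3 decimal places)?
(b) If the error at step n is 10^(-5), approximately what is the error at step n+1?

(a) Secant method has superlinear convergence with order φ = (1+√5)/2 ≈ 1.618.
    This means |e_{n+1}| ≈ C|e_n|^1.618.

(b) With |e_n| = 10^(-5) and C = 3.63:
    |e_{n+1}| ≈ 3.63 × (10^(-5))^1.618 = 3.63 × 10^(-8.09)

(a) ≈ 1.618 (golden ratio); (b) |e_{n+1}| ≈ 2.949e-08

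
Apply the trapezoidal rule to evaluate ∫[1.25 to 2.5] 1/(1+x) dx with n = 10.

f(x) = 1/(1+x)
a = 1.25, b = 2.5, n = 10
h = (b - a)/n = 0.125000

Trapezoidal rule: (h/2)[f(x₀) + 2f(x₁) + 2f(x₂) + ... + f(xₙ)]

x_0 = 1.2500, f(x_0) = 0.444444, coefficient = 1
x_1 = 1.3750, f(x_1) = 0.421053, coefficient = 2
x_2 = 1.5000, f(x_2) = 0.400000, coefficient = 2
x_3 = 1.6250, f(x_3) = 0.380952, coefficient = 2
x_4 = 1.7500, f(x_4) = 0.363636, coefficient = 2
x_5 = 1.8750, f(x_5) = 0.347826, coefficient = 2
x_6 = 2.0000, f(x_6) = 0.333333, coefficient = 2
x_7 = 2.1250, f(x_7) = 0.320000, coefficient = 2
x_8 = 2.2500, f(x_8) = 0.307692, coefficient = 2
x_9 = 2.3750, f(x_9) = 0.296296, coefficient = 2
x_10 = 2.5000, f(x_10) = 0.285714, coefficient = 1

I ≈ (0.125000/2) × 7.071738 = 0.441984
Exact value: 0.441833
Error: 0.000151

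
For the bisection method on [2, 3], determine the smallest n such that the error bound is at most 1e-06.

We need (b-a)/2^n ≤ 1e-06
(3 - 2)/2^n ≤ 1e-06
1/2^n ≤ 1e-06
2^n ≥ 1000000
n ≥ log₂(1000000) = 19.93
n ≥ 20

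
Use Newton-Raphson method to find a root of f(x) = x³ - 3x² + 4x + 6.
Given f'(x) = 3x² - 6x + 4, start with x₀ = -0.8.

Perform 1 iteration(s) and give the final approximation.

f(x) = x³ - 3x² + 4x + 6
f'(x) = 3x² - 6x + 4
x₀ = -0.8

Newton-Raphson formula: x_{n+1} = x_n - f(x_n)/f'(x_n)

Iteration 1:
  f(-0.800000) = 0.368000
  f'(-0.800000) = 10.720000
  x_1 = -0.800000 - 0.368000/10.720000 = -0.834328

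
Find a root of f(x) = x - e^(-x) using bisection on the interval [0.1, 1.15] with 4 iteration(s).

f(x) = x - e^(-x)
Initial interval: [0.1, 1.15]

Iteration 1:
  c_1 = (0.100000 + 1.150000)/2 = 0.625000
  f(c_1) = f(0.625000) = 0.089739
  f(a) × f(c) < 0, new interval: [0.100000, 0.625000]
Iteration 2:
  c_2 = (0.100000 + 0.625000)/2 = 0.362500
  f(c_2) = f(0.362500) = -0.333434
  f(a) × f(c) ≥ 0, new interval: [0.362500, 0.625000]
Iteration 3:
  c_3 = (0.362500 + 0.625000)/2 = 0.493750
  f(c_3) = f(0.493750) = -0.116583
  f(a) × f(c) ≥ 0, new interval: [0.493750, 0.625000]
Iteration 4:
  c_4 = (0.493750 + 0.625000)/2 = 0.559375
  f(c_4) = f(0.559375) = -0.012191
  f(a) × f(c) ≥ 0, new interval: [0.559375, 0.625000]

After 4 iteration(s), the approximation is c_4 = 0.559375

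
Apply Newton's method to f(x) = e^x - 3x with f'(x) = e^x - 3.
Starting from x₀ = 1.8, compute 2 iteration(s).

f(x) = e^x - 3x
f'(x) = e^x - 3
x₀ = 1.8

Newton-Raphson formula: x_{n+1} = x_n - f(x_n)/f'(x_n)

Iteration 1:
  f(1.800000) = 0.649647
  f'(1.800000) = 3.049647
  x_1 = 1.800000 - 0.649647/3.049647 = 1.586976
Iteration 2:
  f(1.586976) = 0.128015
  f'(1.586976) = 1.888943
  x_2 = 1.586976 - 0.128015/1.888943 = 1.519206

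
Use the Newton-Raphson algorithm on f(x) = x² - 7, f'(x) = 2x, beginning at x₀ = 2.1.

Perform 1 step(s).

f(x) = x² - 7
f'(x) = 2x
x₀ = 2.1

Newton-Raphson formula: x_{n+1} = x_n - f(x_n)/f'(x_n)

Iteration 1:
  f(2.100000) = -2.590000
  f'(2.100000) = 4.200000
  x_1 = 2.100000 - (-2.590000)/4.200000 = 2.716667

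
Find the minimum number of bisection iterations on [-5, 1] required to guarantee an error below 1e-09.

We need (b-a)/2^n ≤ 1e-09
(1 - (-5))/2^n ≤ 1e-09
6/2^n ≤ 1e-09
2^n ≥ 6000000000
n ≥ log₂(6000000000) = 32.48
n ≥ 33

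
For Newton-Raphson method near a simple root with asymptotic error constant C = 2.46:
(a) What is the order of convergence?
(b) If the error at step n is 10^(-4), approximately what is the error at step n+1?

(a) Newton-Raphson has quadratic (order 2) convergence near simple roots.
    This means |e_{n+1}| ≈ C|e_n|².

(b) With |e_n| = 10^(-4) and C = 2.46:
    |e_{n+1}| ≈ 2.46 × (10^(-4))² = 2.46 × 10^(-8)

(a) 2 (quadratic); (b) |e_{n+1}| ≈ 2.460e-08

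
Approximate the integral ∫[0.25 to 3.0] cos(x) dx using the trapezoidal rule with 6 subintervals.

f(x) = cos(x)
a = 0.25, b = 3.0, n = 6
h = (b - a)/n = 0.458333

Trapezoidal rule: (h/2)[f(x₀) + 2f(x₁) + 2f(x₂) + ... + f(xₙ)]

x_0 = 0.2500, f(x_0) = 0.968912, coefficient = 1
x_1 = 0.7083, f(x_1) = 0.759447, coefficient = 2
x_2 = 1.1667, f(x_2) = 0.393219, coefficient = 2
x_3 = 1.6250, f(x_3) = -0.054177, coefficient = 2
x_4 = 2.0833, f(x_4) = -0.490390, coefficient = 2
x_5 = 2.5417, f(x_5) = -0.825377, coefficient = 2
x_6 = 3.0000, f(x_6) = -0.989992, coefficient = 1

I ≈ (0.458333/2) × -0.455637 = -0.104417
Exact value: -0.106284
Error: 0.001867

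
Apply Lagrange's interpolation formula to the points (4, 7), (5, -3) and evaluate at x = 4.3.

Lagrange interpolation formula:
P(x) = Σ yᵢ × Lᵢ(x)
where Lᵢ(x) = Π_{j≠i} (x - xⱼ)/(xᵢ - xⱼ)

L_0(4.3) = (4.3 - 5)/(4 - 5) = 0.700000
L_1(4.3) = (4.3 - 4)/(5 - 4) = 0.300000

P(4.3) = 7×L_0(4.3) + (-3)×L_1(4.3)
P(4.3) = 4.000000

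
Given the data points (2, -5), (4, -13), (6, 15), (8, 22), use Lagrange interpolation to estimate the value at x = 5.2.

Lagrange interpolation formula:
P(x) = Σ yᵢ × Lᵢ(x)
where Lᵢ(x) = Π_{j≠i} (x - xⱼ)/(xᵢ - xⱼ)

L_0(5.2) = (5.2 - 4)/(2 - 4) × (5.2 - 6)/(2 - 6) × (5.2 - 8)/(2 - 8) = -0.056000
L_1(5.2) = (5.2 - 2)/(4 - 2) × (5.2 - 6)/(4 - 6) × (5.2 - 8)/(4 - 8) = 0.448000
L_2(5.2) = (5.2 - 2)/(6 - 2) × (5.2 - 4)/(6 - 4) × (5.2 - 8)/(6 - 8) = 0.672000
L_3(5.2) = (5.2 - 2)/(8 - 2) × (5.2 - 4)/(8 - 4) × (5.2 - 6)/(8 - 6) = -0.064000

P(5.2) = (-5)×L_0(5.2) + (-13)×L_1(5.2) + 15×L_2(5.2) + 22×L_3(5.2)
P(5.2) = 3.128000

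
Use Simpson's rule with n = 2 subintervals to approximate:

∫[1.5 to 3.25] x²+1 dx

f(x) = x²+1
a = 1.5, b = 3.25, n = 2
h = (b - a)/n = 0.875000

Simpson's rule: (h/3)[f(x₀) + 4f(x₁) + 2f(x₂) + ... + f(xₙ)]

x_0 = 1.5000, f(x_0) = 3.250000, coefficient = 1
x_1 = 2.3750, f(x_1) = 6.640625, coefficient = 4
x_2 = 3.2500, f(x_2) = 11.562500, coefficient = 1

I ≈ (0.875000/3) × 41.375000 = 12.067708
Exact value: 12.067708
Error: 0.000000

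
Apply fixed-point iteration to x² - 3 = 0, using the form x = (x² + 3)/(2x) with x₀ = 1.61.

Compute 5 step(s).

Equation: x² - 3 = 0
Fixed-point form: x = (x² + 3)/(2x)
x₀ = 1.61

x_1 = g(1.610000) = 1.736677
x_2 = g(1.736677) = 1.732057
x_3 = g(1.732057) = 1.732051
x_4 = g(1.732051) = 1.732051
x_5 = g(1.732051) = 1.732051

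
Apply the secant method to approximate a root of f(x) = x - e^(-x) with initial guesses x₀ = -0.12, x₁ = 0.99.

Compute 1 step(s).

f(x) = x - e^(-x)
x₀ = -0.12, x₁ = 0.99

Secant formula: x_{n+1} = x_n - f(x_n)(x_n - x_{n-1})/(f(x_n) - f(x_{n-1}))

Iteration 1:
  f(-0.120000) = -1.247497
  f(0.990000) = 0.618423
  x_2 = 0.990000 - 0.618423×(0.990000 - (-0.120000))/(0.618423 - (-1.247497))
       = 0.622112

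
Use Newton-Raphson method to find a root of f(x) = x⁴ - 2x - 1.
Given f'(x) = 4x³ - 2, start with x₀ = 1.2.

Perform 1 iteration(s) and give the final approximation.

f(x) = x⁴ - 2x - 1
f'(x) = 4x³ - 2
x₀ = 1.2

Newton-Raphson formula: x_{n+1} = x_n - f(x_n)/f'(x_n)

Iteration 1:
  f(1.200000) = -1.326400
  f'(1.200000) = 4.912000
  x_1 = 1.200000 - (-1.326400)/4.912000 = 1.470033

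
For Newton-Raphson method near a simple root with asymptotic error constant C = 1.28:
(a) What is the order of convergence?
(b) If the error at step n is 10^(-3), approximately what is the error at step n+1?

(a) Newton-Raphson has quadratic (order 2) convergence near simple roots.
    This means |e_{n+1}| ≈ C|e_n|².

(b) With |e_n| = 10^(-3) and C = 1.28:
    |e_{n+1}| ≈ 1.28 × (10^(-3))² = 1.28 × 10^(-6)

(a) 2 (quadratic); (b) |e_{n+1}| ≈ 1.280e-06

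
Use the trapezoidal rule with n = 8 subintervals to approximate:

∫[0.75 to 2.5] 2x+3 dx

f(x) = 2x+3
a = 0.75, b = 2.5, n = 8
h = (b - a)/n = 0.218750

Trapezoidal rule: (h/2)[f(x₀) + 2f(x₁) + 2f(x₂) + ... + f(xₙ)]

x_0 = 0.7500, f(x_0) = 4.500000, coefficient = 1
x_1 = 0.9688, f(x_1) = 4.937500, coefficient = 2
x_2 = 1.1875, f(x_2) = 5.375000, coefficient = 2
x_3 = 1.4062, f(x_3) = 5.812500, coefficient = 2
x_4 = 1.6250, f(x_4) = 6.250000, coefficient = 2
x_5 = 1.8438, f(x_5) = 6.687500, coefficient = 2
x_6 = 2.0625, f(x_6) = 7.125000, coefficient = 2
x_7 = 2.2812, f(x_7) = 7.562500, coefficient = 2
x_8 = 2.5000, f(x_8) = 8.000000, coefficient = 1

I ≈ (0.218750/2) × 100.000000 = 10.937500
Exact value: 10.937500
Error: 0.000000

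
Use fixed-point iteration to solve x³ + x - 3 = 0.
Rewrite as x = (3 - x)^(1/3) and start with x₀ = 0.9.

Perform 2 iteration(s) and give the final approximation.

Equation: x³ + x - 3 = 0
Fixed-point form: x = (3 - x)^(1/3)
x₀ = 0.9

x_1 = g(0.900000) = 1.280579
x_2 = g(1.280579) = 1.198011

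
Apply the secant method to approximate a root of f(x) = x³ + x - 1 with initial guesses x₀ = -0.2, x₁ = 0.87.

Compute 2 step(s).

f(x) = x³ + x - 1
x₀ = -0.2, x₁ = 0.87

Secant formula: x_{n+1} = x_n - f(x_n)(x_n - x_{n-1})/(f(x_n) - f(x_{n-1}))

Iteration 1:
  f(-0.200000) = -1.208000
  f(0.870000) = 0.528503
  x_2 = 0.870000 - 0.528503×(0.870000 - (-0.200000))/(0.528503 - (-1.208000))
       = 0.544347
Iteration 2:
  f(0.870000) = 0.528503
  f(0.544347) = -0.294356
  x_3 = 0.544347 - (-0.294356)×(0.544347 - 0.870000)/(-0.294356 - 0.528503)
       = 0.660841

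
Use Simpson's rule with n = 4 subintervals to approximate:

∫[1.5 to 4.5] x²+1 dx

f(x) = x²+1
a = 1.5, b = 4.5, n = 4
h = (b - a)/n = 0.750000

Simpson's rule: (h/3)[f(x₀) + 4f(x₁) + 2f(x₂) + ... + f(xₙ)]

x_0 = 1.5000, f(x_0) = 3.250000, coefficient = 1
x_1 = 2.2500, f(x_1) = 6.062500, coefficient = 4
x_2 = 3.0000, f(x_2) = 10.000000, coefficient = 2
x_3 = 3.7500, f(x_3) = 15.062500, coefficient = 4
x_4 = 4.5000, f(x_4) = 21.250000, coefficient = 1

I ≈ (0.750000/3) × 129.000000 = 32.250000
Exact value: 32.250000
Error: 0.000000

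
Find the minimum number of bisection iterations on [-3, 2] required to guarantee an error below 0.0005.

We need (b-a)/2^n ≤ 0.0005
(2 - (-3))/2^n ≤ 0.0005
5/2^n ≤ 0.0005
2^n ≥ 10000
n ≥ log₂(10000) = 13.29
n ≥ 14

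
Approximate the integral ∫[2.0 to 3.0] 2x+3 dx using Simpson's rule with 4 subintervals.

f(x) = 2x+3
a = 2.0, b = 3.0, n = 4
h = (b - a)/n = 0.250000

Simpson's rule: (h/3)[f(x₀) + 4f(x₁) + 2f(x₂) + ... + f(xₙ)]

x_0 = 2.0000, f(x_0) = 7.000000, coefficient = 1
x_1 = 2.2500, f(x_1) = 7.500000, coefficient = 4
x_2 = 2.5000, f(x_2) = 8.000000, coefficient = 2
x_3 = 2.7500, f(x_3) = 8.500000, coefficient = 4
x_4 = 3.0000, f(x_4) = 9.000000, coefficient = 1

I ≈ (0.250000/3) × 96.000000 = 8.000000
Exact value: 8.000000
Error: 0.000000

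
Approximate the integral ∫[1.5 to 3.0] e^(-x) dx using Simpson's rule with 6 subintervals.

f(x) = e^(-x)
a = 1.5, b = 3.0, n = 6
h = (b - a)/n = 0.250000

Simpson's rule: (h/3)[f(x₀) + 4f(x₁) + 2f(x₂) + ... + f(xₙ)]

x_0 = 1.5000, f(x_0) = 0.223130, coefficient = 1
x_1 = 1.7500, f(x_1) = 0.173774, coefficient = 4
x_2 = 2.0000, f(x_2) = 0.135335, coefficient = 2
x_3 = 2.2500, f(x_3) = 0.105399, coefficient = 4
x_4 = 2.5000, f(x_4) = 0.082085, coefficient = 2
x_5 = 2.7500, f(x_5) = 0.063928, coefficient = 4
x_6 = 3.0000, f(x_6) = 0.049787, coefficient = 1

I ≈ (0.250000/3) × 2.080162 = 0.173347
Exact value: 0.173343
Error: 0.000004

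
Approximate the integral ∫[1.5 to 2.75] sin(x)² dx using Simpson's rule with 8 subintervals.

f(x) = sin(x)²
a = 1.5, b = 2.75, n = 8
h = (b - a)/n = 0.156250

Simpson's rule: (h/3)[f(x₀) + 4f(x₁) + 2f(x₂) + ... + f(xₙ)]

x_0 = 1.5000, f(x_0) = 0.994996, coefficient = 1
x_1 = 1.6562, f(x_1) = 0.992715, coefficient = 4
x_2 = 1.8125, f(x_2) = 0.942708, coefficient = 2
x_3 = 1.9688, f(x_3) = 0.849818, coefficient = 4
x_4 = 2.1250, f(x_4) = 0.723044, coefficient = 2
x_5 = 2.2812, f(x_5) = 0.574664, coefficient = 4
x_6 = 2.4375, f(x_6) = 0.419052, coefficient = 2
x_7 = 2.5938, f(x_7) = 0.271281, coefficient = 4
x_8 = 2.7500, f(x_8) = 0.145665, coefficient = 1

I ≈ (0.156250/3) × 16.064187 = 0.836676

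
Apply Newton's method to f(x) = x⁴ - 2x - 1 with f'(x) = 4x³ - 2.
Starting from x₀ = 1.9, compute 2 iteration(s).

f(x) = x⁴ - 2x - 1
f'(x) = 4x³ - 2
x₀ = 1.9

Newton-Raphson formula: x_{n+1} = x_n - f(x_n)/f'(x_n)

Iteration 1:
  f(1.900000) = 8.232100
  f'(1.900000) = 25.436000
  x_1 = 1.900000 - 8.232100/25.436000 = 1.576360
Iteration 2:
  f(1.576360) = 2.022066
  f'(1.576360) = 13.668465
  x_2 = 1.576360 - 2.022066/13.668465 = 1.428424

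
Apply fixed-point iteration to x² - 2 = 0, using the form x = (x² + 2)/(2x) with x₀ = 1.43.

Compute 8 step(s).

Equation: x² - 2 = 0
Fixed-point form: x = (x² + 2)/(2x)
x₀ = 1.43

x_1 = g(1.430000) = 1.414301
x_2 = g(1.414301) = 1.414214
x_3 = g(1.414214) = 1.414214
x_4 = g(1.414214) = 1.414214
x_5 = g(1.414214) = 1.414214
x_6 = g(1.414214) = 1.414214
x_7 = g(1.414214) = 1.414214
x_8 = g(1.414214) = 1.414214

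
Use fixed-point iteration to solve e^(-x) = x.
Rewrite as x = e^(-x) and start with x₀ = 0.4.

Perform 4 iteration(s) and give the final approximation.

Equation: e^(-x) = x
Fixed-point form: x = e^(-x)
x₀ = 0.4

x_1 = g(0.400000) = 0.670320
x_2 = g(0.670320) = 0.511545
x_3 = g(0.511545) = 0.599569
x_4 = g(0.599569) = 0.549048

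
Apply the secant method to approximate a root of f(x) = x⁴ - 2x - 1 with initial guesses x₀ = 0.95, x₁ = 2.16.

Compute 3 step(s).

f(x) = x⁴ - 2x - 1
x₀ = 0.95, x₁ = 2.16

Secant formula: x_{n+1} = x_n - f(x_n)(x_n - x_{n-1})/(f(x_n) - f(x_{n-1}))

Iteration 1:
  f(0.950000) = -2.085494
  f(2.160000) = 16.447823
  x_2 = 2.160000 - 16.447823×(2.160000 - 0.950000)/(16.447823 - (-2.085494))
       = 1.086157
Iteration 2:
  f(2.160000) = 16.447823
  f(1.086157) = -1.780533
  x_3 = 1.086157 - (-1.780533)×(1.086157 - 2.160000)/(-1.780533 - 16.447823)
       = 1.191050
Iteration 3:
  f(1.086157) = -1.780533
  f(1.191050) = -1.369676
  x_4 = 1.191050 - (-1.369676)×(1.191050 - 1.086157)/(-1.369676 - (-1.780533))
       = 1.540729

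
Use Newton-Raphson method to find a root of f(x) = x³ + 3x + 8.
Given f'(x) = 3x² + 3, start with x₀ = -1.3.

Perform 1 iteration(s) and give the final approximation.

f(x) = x³ + 3x + 8
f'(x) = 3x² + 3
x₀ = -1.3

Newton-Raphson formula: x_{n+1} = x_n - f(x_n)/f'(x_n)

Iteration 1:
  f(-1.300000) = 1.903000
  f'(-1.300000) = 8.070000
  x_1 = -1.300000 - 1.903000/8.070000 = -1.535812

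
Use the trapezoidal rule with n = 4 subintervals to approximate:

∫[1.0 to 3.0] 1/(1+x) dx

f(x) = 1/(1+x)
a = 1.0, b = 3.0, n = 4
h = (b - a)/n = 0.500000

Trapezoidal rule: (h/2)[f(x₀) + 2f(x₁) + 2f(x₂) + ... + f(xₙ)]

x_0 = 1.0000, f(x_0) = 0.500000, coefficient = 1
x_1 = 1.5000, f(x_1) = 0.400000, coefficient = 2
x_2 = 2.0000, f(x_2) = 0.333333, coefficient = 2
x_3 = 2.5000, f(x_3) = 0.285714, coefficient = 2
x_4 = 3.0000, f(x_4) = 0.250000, coefficient = 1

I ≈ (0.500000/2) × 2.788095 = 0.697024
Exact value: 0.693147
Error: 0.003877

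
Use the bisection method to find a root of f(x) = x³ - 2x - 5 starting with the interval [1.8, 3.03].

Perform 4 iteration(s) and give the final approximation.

f(x) = x³ - 2x - 5
Initial interval: [1.8, 3.03]

Iteration 1:
  c_1 = (1.800000 + 3.030000)/2 = 2.415000
  f(c_1) = f(2.415000) = 4.254823
  f(a) × f(c) < 0, new interval: [1.800000, 2.415000]
Iteration 2:
  c_2 = (1.800000 + 2.415000)/2 = 2.107500
  f(c_2) = f(2.107500) = 0.145580
  f(a) × f(c) < 0, new interval: [1.800000, 2.107500]
Iteration 3:
  c_3 = (1.800000 + 2.107500)/2 = 1.953750
  f(c_3) = f(1.953750) = -1.449765
  f(a) × f(c) ≥ 0, new interval: [1.953750, 2.107500]
Iteration 4:
  c_4 = (1.953750 + 2.107500)/2 = 2.030625
  f(c_4) = f(2.030625) = -0.688094
  f(a) × f(c) ≥ 0, new interval: [2.030625, 2.107500]

After 4 iteration(s), the approximation is c_4 = 2.030625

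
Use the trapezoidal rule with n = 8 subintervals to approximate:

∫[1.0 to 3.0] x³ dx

f(x) = x³
a = 1.0, b = 3.0, n = 8
h = (b - a)/n = 0.250000

Trapezoidal rule: (h/2)[f(x₀) + 2f(x₁) + 2f(x₂) + ... + f(xₙ)]

x_0 = 1.0000, f(x_0) = 1.000000, coefficient = 1
x_1 = 1.2500, f(x_1) = 1.953125, coefficient = 2
x_2 = 1.5000, f(x_2) = 3.375000, coefficient = 2
x_3 = 1.7500, f(x_3) = 5.359375, coefficient = 2
x_4 = 2.0000, f(x_4) = 8.000000, coefficient = 2
x_5 = 2.2500, f(x_5) = 11.390625, coefficient = 2
x_6 = 2.5000, f(x_6) = 15.625000, coefficient = 2
x_7 = 2.7500, f(x_7) = 20.796875, coefficient = 2
x_8 = 3.0000, f(x_8) = 27.000000, coefficient = 1

I ≈ (0.250000/2) × 161.000000 = 20.125000
Exact value: 20.000000
Error: 0.125000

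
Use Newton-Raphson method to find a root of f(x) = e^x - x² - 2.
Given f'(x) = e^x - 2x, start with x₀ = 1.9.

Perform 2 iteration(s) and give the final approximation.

f(x) = e^x - x² - 2
f'(x) = e^x - 2x
x₀ = 1.9

Newton-Raphson formula: x_{n+1} = x_n - f(x_n)/f'(x_n)

Iteration 1:
  f(1.900000) = 1.075894
  f'(1.900000) = 2.885894
  x_1 = 1.900000 - 1.075894/2.885894 = 1.527189
Iteration 2:
  f(1.527189) = 0.272906
  f'(1.527189) = 1.550834
  x_2 = 1.527189 - 0.272906/1.550834 = 1.351215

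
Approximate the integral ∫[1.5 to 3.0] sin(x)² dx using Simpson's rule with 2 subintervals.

f(x) = sin(x)²
a = 1.5, b = 3.0, n = 2
h = (b - a)/n = 0.750000

Simpson's rule: (h/3)[f(x₀) + 4f(x₁) + 2f(x₂) + ... + f(xₙ)]

x_0 = 1.5000, f(x_0) = 0.994996, coefficient = 1
x_1 = 2.2500, f(x_1) = 0.605398, coefficient = 4
x_2 = 3.0000, f(x_2) = 0.019915, coefficient = 1

I ≈ (0.750000/3) × 3.436503 = 0.859126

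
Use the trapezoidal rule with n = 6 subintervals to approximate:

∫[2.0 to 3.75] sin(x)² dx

f(x) = sin(x)²
a = 2.0, b = 3.75, n = 6
h = (b - a)/n = 0.291667

Trapezoidal rule: (h/2)[f(x₀) + 2f(x₁) + 2f(x₂) + ... + f(xₙ)]

x_0 = 2.0000, f(x_0) = 0.826822, coefficient = 1
x_1 = 2.2917, f(x_1) = 0.564349, coefficient = 2
x_2 = 2.5833, f(x_2) = 0.280593, coefficient = 2
x_3 = 2.8750, f(x_3) = 0.069404, coefficient = 2
x_4 = 3.1667, f(x_4) = 0.000629, coefficient = 2
x_5 = 3.4583, f(x_5) = 0.097014, coefficient = 2
x_6 = 3.7500, f(x_6) = 0.326682, coefficient = 1

I ≈ (0.291667/2) × 3.177482 = 0.463383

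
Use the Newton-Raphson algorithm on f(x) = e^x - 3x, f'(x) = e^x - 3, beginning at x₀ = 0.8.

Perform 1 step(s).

f(x) = e^x - 3x
f'(x) = e^x - 3
x₀ = 0.8

Newton-Raphson formula: x_{n+1} = x_n - f(x_n)/f'(x_n)

Iteration 1:
  f(0.800000) = -0.174459
  f'(0.800000) = -0.774459
  x_1 = 0.800000 - (-0.174459)/(-0.774459) = 0.574734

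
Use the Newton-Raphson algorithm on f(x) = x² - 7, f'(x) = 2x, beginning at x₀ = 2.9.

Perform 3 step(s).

f(x) = x² - 7
f'(x) = 2x
x₀ = 2.9

Newton-Raphson formula: x_{n+1} = x_n - f(x_n)/f'(x_n)

Iteration 1:
  f(2.900000) = 1.410000
  f'(2.900000) = 5.800000
  x_1 = 2.900000 - 1.410000/5.800000 = 2.656897
Iteration 2:
  f(2.656897) = 0.059099
  f'(2.656897) = 5.313793
  x_2 = 2.656897 - 0.059099/5.313793 = 2.645775
Iteration 3:
  f(2.645775) = 0.000124
  f'(2.645775) = 5.291549
  x_3 = 2.645775 - 0.000124/5.291549 = 2.645751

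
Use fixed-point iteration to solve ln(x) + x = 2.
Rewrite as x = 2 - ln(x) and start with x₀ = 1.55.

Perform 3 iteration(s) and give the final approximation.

Equation: ln(x) + x = 2
Fixed-point form: x = 2 - ln(x)
x₀ = 1.55

x_1 = g(1.550000) = 1.561745
x_2 = g(1.561745) = 1.554196
x_3 = g(1.554196) = 1.559042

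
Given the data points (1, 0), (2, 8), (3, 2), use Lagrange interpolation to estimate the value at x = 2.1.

Lagrange interpolation formula:
P(x) = Σ yᵢ × Lᵢ(x)
where Lᵢ(x) = Π_{j≠i} (x - xⱼ)/(xᵢ - xⱼ)

L_0(2.1) = (2.1 - 2)/(1 - 2) × (2.1 - 3)/(1 - 3) = -0.045000
L_1(2.1) = (2.1 - 1)/(2 - 1) × (2.1 - 3)/(2 - 3) = 0.990000
L_2(2.1) = (2.1 - 1)/(3 - 1) × (2.1 - 2)/(3 - 2) = 0.055000

P(2.1) = 0×L_0(2.1) + 8×L_1(2.1) + 2×L_2(2.1)
P(2.1) = 8.030000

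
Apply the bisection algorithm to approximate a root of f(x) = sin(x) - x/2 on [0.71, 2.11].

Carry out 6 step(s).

f(x) = sin(x) - x/2
Initial interval: [0.71, 2.11]

Iteration 1:
  c_1 = (0.710000 + 2.110000)/2 = 1.410000
  f(c_1) = f(1.410000) = 0.282100
  f(a) × f(c) ≥ 0, new interval: [1.410000, 2.110000]
Iteration 2:
  c_2 = (1.410000 + 2.110000)/2 = 1.760000
  f(c_2) = f(1.760000) = 0.102154
  f(a) × f(c) ≥ 0, new interval: [1.760000, 2.110000]
Iteration 3:
  c_3 = (1.760000 + 2.110000)/2 = 1.935000
  f(c_3) = f(1.935000) = -0.033092
  f(a) × f(c) < 0, new interval: [1.760000, 1.935000]
Iteration 4:
  c_4 = (1.760000 + 1.935000)/2 = 1.847500
  f(c_4) = f(1.847500) = 0.038211
  f(a) × f(c) ≥ 0, new interval: [1.847500, 1.935000]
Iteration 5:
  c_5 = (1.847500 + 1.935000)/2 = 1.891250
  f(c_5) = f(1.891250) = 0.003468
  f(a) × f(c) ≥ 0, new interval: [1.891250, 1.935000]
Iteration 6:
  c_6 = (1.891250 + 1.935000)/2 = 1.913125
  f(c_6) = f(1.913125) = -0.014587
  f(a) × f(c) < 0, new interval: [1.891250, 1.913125]

After 6 iteration(s), the approximation is c_6 = 1.913125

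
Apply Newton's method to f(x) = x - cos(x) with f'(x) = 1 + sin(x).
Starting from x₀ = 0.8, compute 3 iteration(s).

f(x) = x - cos(x)
f'(x) = 1 + sin(x)
x₀ = 0.8

Newton-Raphson formula: x_{n+1} = x_n - f(x_n)/f'(x_n)

Iteration 1:
  f(0.800000) = 0.103293
  f'(0.800000) = 1.717356
  x_1 = 0.800000 - 0.103293/1.717356 = 0.739853
Iteration 2:
  f(0.739853) = 0.001286
  f'(0.739853) = 1.674180
  x_2 = 0.739853 - 0.001286/1.674180 = 0.739085
Iteration 3:
  f(0.739085) = 0.000000
  f'(0.739085) = 1.673612
  x_3 = 0.739085 - 0.000000/1.673612 = 0.739085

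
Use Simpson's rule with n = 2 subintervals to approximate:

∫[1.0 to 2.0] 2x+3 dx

f(x) = 2x+3
a = 1.0, b = 2.0, n = 2
h = (b - a)/n = 0.500000

Simpson's rule: (h/3)[f(x₀) + 4f(x₁) + 2f(x₂) + ... + f(xₙ)]

x_0 = 1.0000, f(x_0) = 5.000000, coefficient = 1
x_1 = 1.5000, f(x_1) = 6.000000, coefficient = 4
x_2 = 2.0000, f(x_2) = 7.000000, coefficient = 1

I ≈ (0.500000/3) × 36.000000 = 6.000000
Exact value: 6.000000
Error: 0.000000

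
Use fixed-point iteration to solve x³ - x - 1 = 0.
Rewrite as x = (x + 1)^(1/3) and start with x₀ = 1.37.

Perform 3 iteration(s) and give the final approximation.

Equation: x³ - x - 1 = 0
Fixed-point form: x = (x + 1)^(1/3)
x₀ = 1.37

x_1 = g(1.370000) = 1.333264
x_2 = g(1.333264) = 1.326339
x_3 = g(1.326339) = 1.325026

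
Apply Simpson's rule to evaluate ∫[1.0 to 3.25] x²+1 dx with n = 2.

f(x) = x²+1
a = 1.0, b = 3.25, n = 2
h = (b - a)/n = 1.125000

Simpson's rule: (h/3)[f(x₀) + 4f(x₁) + 2f(x₂) + ... + f(xₙ)]

x_0 = 1.0000, f(x_0) = 2.000000, coefficient = 1
x_1 = 2.1250, f(x_1) = 5.515625, coefficient = 4
x_2 = 3.2500, f(x_2) = 11.562500, coefficient = 1

I ≈ (1.125000/3) × 35.625000 = 13.359375
Exact value: 13.359375
Error: 0.000000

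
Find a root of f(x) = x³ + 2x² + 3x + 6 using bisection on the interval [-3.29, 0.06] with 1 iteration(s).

f(x) = x³ + 2x² + 3x + 6
Initial interval: [-3.29, 0.06]

Iteration 1:
  c_1 = (-3.290000 + 0.060000)/2 = -1.615000
  f(c_1) = f(-1.615000) = 2.159167
  f(a) × f(c) < 0, new interval: [-3.290000, -1.615000]

After 1 iteration(s), the approximation is c_1 = -1.615000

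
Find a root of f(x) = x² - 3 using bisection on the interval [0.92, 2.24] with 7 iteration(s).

f(x) = x² - 3
Initial interval: [0.92, 2.24]

Iteration 1:
  c_1 = (0.920000 + 2.240000)/2 = 1.580000
  f(c_1) = f(1.580000) = -0.503600
  f(a) × f(c) ≥ 0, new interval: [1.580000, 2.240000]
Iteration 2:
  c_2 = (1.580000 + 2.240000)/2 = 1.910000
  f(c_2) = f(1.910000) = 0.648100
  f(a) × f(c) < 0, new interval: [1.580000, 1.910000]
Iteration 3:
  c_3 = (1.580000 + 1.910000)/2 = 1.745000
  f(c_3) = f(1.745000) = 0.045025
  f(a) × f(c) < 0, new interval: [1.580000, 1.745000]
Iteration 4:
  c_4 = (1.580000 + 1.745000)/2 = 1.662500
  f(c_4) = f(1.662500) = -0.236094
  f(a) × f(c) ≥ 0, new interval: [1.662500, 1.745000]
Iteration 5:
  c_5 = (1.662500 + 1.745000)/2 = 1.703750
  f(c_5) = f(1.703750) = -0.097236
  f(a) × f(c) ≥ 0, new interval: [1.703750, 1.745000]
Iteration 6:
  c_6 = (1.703750 + 1.745000)/2 = 1.724375
  f(c_6) = f(1.724375) = -0.026531
  f(a) × f(c) ≥ 0, new interval: [1.724375, 1.745000]
Iteration 7:
  c_7 = (1.724375 + 1.745000)/2 = 1.734688
  f(c_7) = f(1.734688) = 0.009141
  f(a) × f(c) < 0, new interval: [1.724375, 1.734688]

After 7 iteration(s), the approximation is c_7 = 1.734688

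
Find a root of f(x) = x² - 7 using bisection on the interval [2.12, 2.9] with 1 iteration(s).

f(x) = x² - 7
Initial interval: [2.12, 2.9]

Iteration 1:
  c_1 = (2.120000 + 2.900000)/2 = 2.510000
  f(c_1) = f(2.510000) = -0.699900
  f(a) × f(c) ≥ 0, new interval: [2.510000, 2.900000]

After 1 iteration(s), the approximation is c_1 = 2.510000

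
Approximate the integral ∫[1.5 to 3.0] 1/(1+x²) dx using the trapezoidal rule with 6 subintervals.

f(x) = 1/(1+x²)
a = 1.5, b = 3.0, n = 6
h = (b - a)/n = 0.250000

Trapezoidal rule: (h/2)[f(x₀) + 2f(x₁) + 2f(x₂) + ... + f(xₙ)]

x_0 = 1.5000, f(x_0) = 0.307692, coefficient = 1
x_1 = 1.7500, f(x_1) = 0.246154, coefficient = 2
x_2 = 2.0000, f(x_2) = 0.200000, coefficient = 2
x_3 = 2.2500, f(x_3) = 0.164948, coefficient = 2
x_4 = 2.5000, f(x_4) = 0.137931, coefficient = 2
x_5 = 2.7500, f(x_5) = 0.116788, coefficient = 2
x_6 = 3.0000, f(x_6) = 0.100000, coefficient = 1

I ≈ (0.250000/2) × 2.139336 = 0.267417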